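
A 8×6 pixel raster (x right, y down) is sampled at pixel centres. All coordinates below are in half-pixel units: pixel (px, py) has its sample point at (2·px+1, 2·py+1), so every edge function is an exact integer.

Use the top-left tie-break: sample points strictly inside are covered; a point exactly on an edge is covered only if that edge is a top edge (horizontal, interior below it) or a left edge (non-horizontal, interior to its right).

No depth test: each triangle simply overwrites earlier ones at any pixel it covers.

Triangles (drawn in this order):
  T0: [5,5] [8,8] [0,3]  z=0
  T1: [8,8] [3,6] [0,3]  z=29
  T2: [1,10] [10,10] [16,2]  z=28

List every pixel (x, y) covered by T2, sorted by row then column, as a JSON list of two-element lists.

T0:
  2·area = 9
  edge (5, 5)→(8, 8): d=(3,3) right/bottom  bias=-1
  edge (8, 8)→(0, 3): d=(-8,-5) top-left  bias=+0
  edge (0, 3)→(5, 5): d=(5,2) right/bottom  bias=-1
    (0,0)@(1, 1): e=[0,21,-12] → .  [on edge]
    (1,1)@(3, 3): e=[0,15,-6] → .  [on edge]
    (2,2)@(5, 5): e=[0,9,0] → .  [on edge]
    (3,3)@(7, 7): e=[0,3,6] → .  [on edge]
    (4,4)@(9, 9): e=[0,-3,12] → .  [on edge]
    (7,4)@(15, 9): e=[-18,27,0] → .  [on edge]
    (5,5)@(11, 11): e=[0,-9,18] → .  [on edge]
  covered (0 px):
    . . . . . . . .
    . . . . . . . .
    . . . . . . . .
    . . . . . . . .
    . . . . . . . .
    . . . . . . . .
T1:
  2·area = 9
  edge (8, 8)→(3, 6): d=(-5,-2) top-left  bias=+0
  edge (3, 6)→(0, 3): d=(-3,-3) top-left  bias=+0
  edge (0, 3)→(8, 8): d=(8,5) right/bottom  bias=-1
    (1,2)@(3, 5): e=[5,3,1] → X
    (2,2)@(5, 5): e=[9,9,-9] → .
    (1,3)@(3, 7): e=[-5,-3,17] → .
  covered (1 px):
    . . . . . . . .
    . . . . . . . .
    . X . . . . . .
    . . . . . . . .
    . . . . . . . .
    . . . . . . . .
T2:
  2·area = 72  (B↔C swapped to make it positive)
  edge (1, 10)→(16, 2): d=(15,-8) top-left  bias=+0
  edge (16, 2)→(10, 10): d=(-6,8) right/bottom  bias=-1
  edge (10, 10)→(1, 10): d=(-9,0) right/bottom  bias=-1
    (7,1)@(15, 3): e=[7,2,63] → X
    (5,2)@(11, 5): e=[5,22,45] → X
    (6,2)@(13, 5): e=[21,6,45] → X
    (7,2)@(15, 5): e=[37,-10,45] → .
    (3,3)@(7, 7): e=[3,42,27] → X
    (4,3)@(9, 7): e=[19,26,27] → X
    (6,3)@(13, 7): e=[51,-6,27] → .
    (1,4)@(3, 9): e=[1,62,9] → X
    (2,4)@(5, 9): e=[17,46,9] → X
    (5,4)@(11, 9): e=[65,-2,9] → .
    (1,5)@(3, 11): e=[31,50,-9] → .
    (2,5)@(5, 11): e=[47,34,-9] → .
  covered (10 px):
    . . . . . . . .
    . . . . . . . X
    . . . . . X X .
    . . . X X X . .
    . X X X X . . .
    . . . . . . . .

Answer: [[7,1],[5,2],[6,2],[3,3],[4,3],[5,3],[1,4],[2,4],[3,4],[4,4]]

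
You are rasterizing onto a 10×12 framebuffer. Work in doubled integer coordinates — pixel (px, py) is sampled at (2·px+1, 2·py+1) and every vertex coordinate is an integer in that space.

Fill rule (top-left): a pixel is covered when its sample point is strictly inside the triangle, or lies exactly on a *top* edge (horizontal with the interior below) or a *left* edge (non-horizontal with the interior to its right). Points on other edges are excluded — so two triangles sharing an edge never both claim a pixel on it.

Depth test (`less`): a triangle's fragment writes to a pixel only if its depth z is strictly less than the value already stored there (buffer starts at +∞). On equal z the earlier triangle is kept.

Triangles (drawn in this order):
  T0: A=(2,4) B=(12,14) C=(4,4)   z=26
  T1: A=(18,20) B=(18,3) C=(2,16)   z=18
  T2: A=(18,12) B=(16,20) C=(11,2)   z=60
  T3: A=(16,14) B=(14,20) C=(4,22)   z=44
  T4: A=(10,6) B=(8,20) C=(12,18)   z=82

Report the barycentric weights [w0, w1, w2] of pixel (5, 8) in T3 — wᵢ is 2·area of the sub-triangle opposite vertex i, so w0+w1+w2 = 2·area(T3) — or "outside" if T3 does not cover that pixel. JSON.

T0:
  2·area = 20  (B↔C swapped to make it positive)
  edge (2, 4)→(4, 4): d=(2,0) top-left  bias=+0
  edge (4, 4)→(12, 14): d=(8,10) right/bottom  bias=-1
  edge (12, 14)→(2, 4): d=(-10,-10) top-left  bias=+0
    (0,1)@(1, 3): e=[-2,22,0] → .  [on edge]
    (1,2)@(3, 5): e=[2,18,0] → X  [on edge]
    (2,2)@(5, 5): e=[2,-2,20] → .
    (1,3)@(3, 7): e=[6,34,-20] → .
    (2,3)@(5, 7): e=[6,14,0] → X  [on edge]
    (3,3)@(7, 7): e=[6,-6,20] → .
    (2,4)@(5, 9): e=[10,30,-20] → .
    (3,4)@(7, 9): e=[10,10,0] → X  [on edge]
    (4,4)@(9, 9): e=[10,-10,20] → .
    (3,5)@(7, 11): e=[14,26,-20] → .
    (4,5)@(9, 11): e=[14,6,0] → X  [on edge]
    (5,5)@(11, 11): e=[14,-14,20] → .
    (5,6)@(11, 13): e=[18,2,0] → X  [on edge]
    (6,7)@(13, 15): e=[22,-2,0] → .  [on edge]
    (7,8)@(15, 17): e=[26,-6,0] → .  [on edge]
    (8,9)@(17, 19): e=[30,-10,0] → .  [on edge]
    (9,10)@(19, 21): e=[34,-14,0] → .  [on edge]
  covered (5 px):
    . . . . . . . . . .
    . . . . . . . . . .
    . X . . . . . . . .
    . . X . . . . . . .
    . . . X . . . . . .
    . . . . X . . . . .
    . . . . . X . . . .
    . . . . . . . . . .
    . . . . . . . . . .
    . . . . . . . . . .
    . . . . . . . . . .
    . . . . . . . . . .
T1:
  2·area = 272  (B↔C swapped to make it positive)
  edge (18, 20)→(2, 16): d=(-16,-4) top-left  bias=+0
  edge (2, 16)→(18, 3): d=(16,-13) top-left  bias=+0
  edge (18, 3)→(18, 20): d=(0,17) right/bottom  bias=-1
    (8,2)@(17, 5): e=[236,19,17] → X
    (9,2)@(19, 5): e=[244,45,-17] → .
    (7,3)@(15, 7): e=[196,25,51] → X
    (9,3)@(19, 7): e=[212,77,-17] → .
    (5,4)@(11, 9): e=[148,5,119] → X
    (6,4)@(13, 9): e=[156,31,85] → X
    (9,4)@(19, 9): e=[180,109,-17] → .
    (4,5)@(9, 11): e=[108,11,153] → X
    (9,5)@(19, 11): e=[148,141,-17] → .
    (3,6)@(7, 13): e=[68,17,187] → X
    (9,6)@(19, 13): e=[116,173,-17] → .
    (2,7)@(5, 15): e=[28,23,221] → X
  covered (33 px):
    . . . . . . . . . .
    . . . . . . . . . .
    . . . . . . . . X .
    . . . . . . . X X .
    . . . . . X X X X .
    . . . . X X X X X .
    . . . X X X X X X .
    . . X X X X X X X .
    . . . X X X X X X .
    . . . . . . . X X .
    . . . . . . . . . .
    . . . . . . . . . .
T2:
  2·area = 76
  edge (18, 12)→(16, 20): d=(-2,8) right/bottom  bias=-1
  edge (16, 20)→(11, 2): d=(-5,-18) top-left  bias=+0
  edge (11, 2)→(18, 12): d=(7,10) right/bottom  bias=-1
    (6,2)@(13, 5): e=[54,21,1] → X
    (7,2)@(15, 5): e=[38,57,-19] → .
    (6,3)@(13, 7): e=[50,11,15] → X
    (7,3)@(15, 7): e=[34,47,-5] → .
    (6,4)@(13, 9): e=[46,1,29] → X
    (7,4)@(15, 9): e=[30,37,9] → X
    (8,4)@(17, 9): e=[14,73,-11] → .
    (6,5)@(13, 11): e=[42,-9,43] → .
    (7,5)@(15, 11): e=[26,27,23] → X
    (8,5)@(17, 11): e=[10,63,3] → X
    (9,5)@(19, 11): e=[-6,99,-17] → .
    (7,6)@(15, 13): e=[22,17,37] → X
  covered (10 px):
    . . . . . . . . . .
    . . . . . . . . . .
    . . . . . . X . . .
    . . . . . . X . . .
    . . . . . . X X . .
    . . . . . . . X X .
    . . . . . . . X X .
    . . . . . . . X X .
    . . . . . . . . . .
    . . . . . . . . . .
    . . . . . . . . . .
    . . . . . . . . . .
T3:
  2·area = 56
  edge (16, 14)→(14, 20): d=(-2,6) right/bottom  bias=-1
  edge (14, 20)→(4, 22): d=(-10,2) right/bottom  bias=-1
  edge (4, 22)→(16, 14): d=(12,-8) top-left  bias=+0
    (9,2)@(19, 5): e=[0,140,-84] → .  [on edge]
    (8,5)@(17, 11): e=[0,84,-28] → .  [on edge]
    (7,7)@(15, 15): e=[4,48,4] → X
    (8,7)@(17, 15): e=[-8,44,20] → .
    (6,8)@(13, 17): e=[12,32,12] → X
    (7,8)@(15, 17): e=[0,28,28] → .  [on edge]
    (4,9)@(9, 19): e=[32,20,4] → X
    (5,9)@(11, 19): e=[20,16,20] → X
    (7,9)@(15, 19): e=[-4,8,52] → .
    (9,9)@(19, 19): e=[-28,0,84] → .  [on edge]
    (3,10)@(7, 21): e=[40,4,12] → X
    (4,10)@(9, 21): e=[28,0,28] → .  [on edge]
    (6,11)@(13, 23): e=[0,-28,84] → .  [on edge]
  covered (6 px):
    . . . . . . . . . .
    . . . . . . . . . .
    . . . . . . . . . .
    . . . . . . . . . .
    . . . . . . . . . .
    . . . . . . . . . .
    . . . . . . . . . .
    . . . . . . . X . .
    . . . . . . X . . .
    . . . . X X X . . .
    . . . X . . . . . .
    . . . . . . . . . .
T4:
  2·area = 52  (B↔C swapped to make it positive)
  edge (10, 6)→(12, 18): d=(2,12) right/bottom  bias=-1
  edge (12, 18)→(8, 20): d=(-4,2) right/bottom  bias=-1
  edge (8, 20)→(10, 6): d=(2,-14) top-left  bias=+0
    (4,6)@(9, 13): e=[26,26,0] → X  [on edge]
    (5,6)@(11, 13): e=[2,22,28] → X
    (6,6)@(13, 13): e=[-22,18,56] → .
    (4,7)@(9, 15): e=[30,18,4] → X
    (6,7)@(13, 15): e=[-18,10,60] → .
    (4,8)@(9, 17): e=[34,10,8] → X
    (6,8)@(13, 17): e=[-14,2,64] → .
    (4,9)@(9, 19): e=[38,2,12] → X
    (5,9)@(11, 19): e=[14,-2,40] → .
    (4,10)@(9, 21): e=[42,-6,16] → .
  covered (7 px):
    . . . . . . . . . .
    . . . . . . . . . .
    . . . . . . . . . .
    . . . . . . . . . .
    . . . . . . . . . .
    . . . . . . . . . .
    . . . . X X . . . .
    . . . . X X . . . .
    . . . . X X . . . .
    . . . . X . . . . .
    . . . . . . . . . .
    . . . . . . . . . .

Answer: "outside"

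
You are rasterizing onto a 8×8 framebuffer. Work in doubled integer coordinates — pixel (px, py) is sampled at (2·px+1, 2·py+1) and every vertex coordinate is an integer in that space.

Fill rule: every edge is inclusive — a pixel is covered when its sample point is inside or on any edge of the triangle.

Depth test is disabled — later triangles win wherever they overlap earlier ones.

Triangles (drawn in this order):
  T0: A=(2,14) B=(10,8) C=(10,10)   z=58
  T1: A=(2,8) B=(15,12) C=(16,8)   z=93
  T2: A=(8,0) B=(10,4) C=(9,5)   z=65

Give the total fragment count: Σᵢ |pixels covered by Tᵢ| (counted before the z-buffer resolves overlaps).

T0:
  2·area = 16
  edge (2, 14)→(10, 8): d=(8,-6) inclusive
  edge (10, 8)→(10, 10): d=(0,2) inclusive
  edge (10, 10)→(2, 14): d=(-8,4) inclusive
    (4,4)@(9, 9): e=[2,2,12] → #
    (5,4)@(11, 9): e=[14,-2,4] → ·
    (3,5)@(7, 11): e=[6,6,4] → #
    (4,5)@(9, 11): e=[18,2,-4] → ·
    (3,6)@(7, 13): e=[22,6,-12] → ·
  covered (2 px):
    · · · · · · · ·
    · · · · · · · ·
    · · · · · · · ·
    · · · · · · · ·
    · · · · # · · ·
    · · · # · · · ·
    · · · · · · · ·
    · · · · · · · ·
T1:
  2·area = 56  (B↔C swapped to make it positive)
  edge (2, 8)→(16, 8): d=(14,0) inclusive
  edge (16, 8)→(15, 12): d=(-1,4) inclusive
  edge (15, 12)→(2, 8): d=(-13,-4) inclusive
    (3,4)@(7, 9): e=[14,35,7] → #
    (4,4)@(9, 9): e=[14,27,15] → #
    (5,4)@(11, 9): e=[14,19,23] → #
    (6,4)@(13, 9): e=[14,11,31] → #
    (7,4)@(15, 9): e=[14,3,39] → #
    (3,5)@(7, 11): e=[42,33,-19] → ·
    (4,5)@(9, 11): e=[42,25,-11] → ·
    (5,5)@(11, 11): e=[42,17,-3] → ·
    (6,5)@(13, 11): e=[42,9,5] → #
    (6,6)@(13, 13): e=[70,7,-21] → ·
    (7,6)@(15, 13): e=[70,-1,-13] → ·
  covered (7 px):
    · · · · · · · ·
    · · · · · · · ·
    · · · · · · · ·
    · · · · · · · ·
    · · · # # # # #
    · · · · · · # #
    · · · · · · · ·
    · · · · · · · ·
T2:
  2·area = 6
  edge (8, 0)→(10, 4): d=(2,4) inclusive
  edge (10, 4)→(9, 5): d=(-1,1) inclusive
  edge (9, 5)→(8, 0): d=(-1,-5) inclusive
    (6,0)@(13, 1): e=[-18,0,24] → ·  [on edge]
    (4,1)@(9, 3): e=[2,2,2] → #
    (5,1)@(11, 3): e=[-6,0,12] → ·  [on edge]
    (4,2)@(9, 5): e=[6,0,0] → #  [on edge]
    (5,2)@(11, 5): e=[-2,-2,10] → ·
    (3,3)@(7, 7): e=[18,0,-12] → ·  [on edge]
    (4,3)@(9, 7): e=[10,-2,-2] → ·
    (2,4)@(5, 9): e=[30,0,-24] → ·  [on edge]
    (1,5)@(3, 11): e=[42,0,-36] → ·  [on edge]
    (0,6)@(1, 13): e=[54,0,-48] → ·  [on edge]
    (5,7)@(11, 15): e=[18,-12,0] → ·  [on edge]
  covered (2 px):
    · · · · · · · ·
    · · · · # · · ·
    · · · · # · · ·
    · · · · · · · ·
    · · · · · · · ·
    · · · · · · · ·
    · · · · · · · ·
    · · · · · · · ·

Final: 11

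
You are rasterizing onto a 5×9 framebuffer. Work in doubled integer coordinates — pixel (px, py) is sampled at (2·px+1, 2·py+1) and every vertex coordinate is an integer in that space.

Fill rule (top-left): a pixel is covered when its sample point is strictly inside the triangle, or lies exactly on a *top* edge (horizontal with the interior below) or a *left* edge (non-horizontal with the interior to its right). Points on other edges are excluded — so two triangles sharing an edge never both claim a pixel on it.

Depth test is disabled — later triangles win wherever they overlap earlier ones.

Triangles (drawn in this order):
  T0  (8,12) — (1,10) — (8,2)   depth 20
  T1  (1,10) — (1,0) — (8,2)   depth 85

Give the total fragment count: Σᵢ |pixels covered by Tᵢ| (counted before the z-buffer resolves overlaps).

T0:
  2·area = 70
  edge (8, 12)→(1, 10): d=(-7,-2) top-left  bias=+0
  edge (1, 10)→(8, 2): d=(7,-8) top-left  bias=+0
  edge (8, 2)→(8, 12): d=(0,10) right/bottom  bias=-1
    (3,2)@(7, 5): e=[47,13,10] → █
    (4,2)@(9, 5): e=[51,29,-10] → ·
    (2,3)@(5, 7): e=[29,11,30] → █
    (4,3)@(9, 7): e=[37,43,-10] → ·
    (1,4)@(3, 9): e=[11,9,50] → █
    (4,4)@(9, 9): e=[23,57,-10] → ·
    (1,5)@(3, 11): e=[-3,23,50] → ·
    (2,5)@(5, 11): e=[1,39,30] → █
    (4,5)@(9, 11): e=[9,71,-10] → ·
    (2,6)@(5, 13): e=[-13,53,30] → ·
    (3,6)@(7, 13): e=[-9,69,10] → ·
  covered (8 px):
    · · · · ·
    · · · · ·
    · · · █ ·
    · · █ █ ·
    · █ █ █ ·
    · · █ █ ·
    · · · · ·
    · · · · ·
    · · · · ·
T1:
  2·area = 70
  edge (1, 10)→(1, 0): d=(0,-10) top-left  bias=+0
  edge (1, 0)→(8, 2): d=(7,2) right/bottom  bias=-1
  edge (8, 2)→(1, 10): d=(-7,8) right/bottom  bias=-1
    (0,0)@(1, 1): e=[0,7,63] → █  [on edge]
    (1,0)@(3, 1): e=[20,3,47] → █
    (2,0)@(5, 1): e=[40,-1,31] → ·
    (0,1)@(1, 3): e=[0,21,49] → █  [on edge]
    (2,1)@(5, 3): e=[40,13,17] → █
    (3,1)@(7, 3): e=[60,9,1] → █
    (4,1)@(9, 3): e=[80,5,-15] → ·
    (0,2)@(1, 5): e=[0,35,35] → █  [on edge]
    (3,2)@(7, 5): e=[60,23,-13] → ·
    (0,3)@(1, 7): e=[0,49,21] → █  [on edge]
    (2,3)@(5, 7): e=[40,41,-11] → ·
    (0,4)@(1, 9): e=[0,63,7] → █  [on edge]
    (0,5)@(1, 11): e=[0,77,-7] → ·  [on edge]
    (0,6)@(1, 13): e=[0,91,-21] → ·  [on edge]
    (0,7)@(1, 15): e=[0,105,-35] → ·  [on edge]
    (0,8)@(1, 17): e=[0,119,-49] → ·  [on edge]
  covered (12 px):
    █ █ · · ·
    █ █ █ █ ·
    █ █ █ · ·
    █ █ · · ·
    █ · · · ·
    · · · · ·
    · · · · ·
    · · · · ·
    · · · · ·

Result: 20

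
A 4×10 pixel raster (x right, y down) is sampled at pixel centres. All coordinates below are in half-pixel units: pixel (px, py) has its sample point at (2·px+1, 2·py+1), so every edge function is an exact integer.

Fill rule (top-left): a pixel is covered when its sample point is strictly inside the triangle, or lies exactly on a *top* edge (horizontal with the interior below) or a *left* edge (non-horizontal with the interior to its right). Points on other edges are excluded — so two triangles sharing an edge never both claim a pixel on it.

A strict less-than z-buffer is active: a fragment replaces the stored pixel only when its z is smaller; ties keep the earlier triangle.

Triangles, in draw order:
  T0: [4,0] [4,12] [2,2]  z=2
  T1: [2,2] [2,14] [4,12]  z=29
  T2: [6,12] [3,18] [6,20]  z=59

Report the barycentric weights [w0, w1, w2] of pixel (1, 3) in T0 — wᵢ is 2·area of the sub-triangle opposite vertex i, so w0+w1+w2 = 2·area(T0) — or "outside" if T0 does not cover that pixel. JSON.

T0:
  2·area = 24
  edge (4, 0)→(4, 12): d=(0,12) right/bottom  bias=-1
  edge (4, 12)→(2, 2): d=(-2,-10) top-left  bias=+0
  edge (2, 2)→(4, 0): d=(2,-2) top-left  bias=+0
    (1,0)@(3, 1): e=[12,12,0] → #  [on edge]
    (2,0)@(5, 1): e=[-12,32,4] → ·
    (0,1)@(1, 3): e=[36,-12,0] → ·  [on edge]
    (1,1)@(3, 3): e=[12,8,4] → #
    (2,1)@(5, 3): e=[-12,28,8] → ·
    (1,2)@(3, 5): e=[12,4,8] → #
    (2,2)@(5, 5): e=[-12,24,12] → ·
    (1,3)@(3, 7): e=[12,0,12] → #  [on edge]
    (2,3)@(5, 7): e=[-12,20,16] → ·
    (1,4)@(3, 9): e=[12,-4,16] → ·
    (2,8)@(5, 17): e=[-12,0,36] → ·  [on edge]
  covered (4 px):
    · # · ·
    · # · ·
    · # · ·
    · # · ·
    · · · ·
    · · · ·
    · · · ·
    · · · ·
    · · · ·
    · · · ·
T1:
  2·area = 24  (B↔C swapped to make it positive)
  edge (2, 2)→(4, 12): d=(2,10) right/bottom  bias=-1
  edge (4, 12)→(2, 14): d=(-2,2) right/bottom  bias=-1
  edge (2, 14)→(2, 2): d=(0,-12) top-left  bias=+0
    (1,3)@(3, 7): e=[0,12,12] → ·  [on edge]
    (1,4)@(3, 9): e=[4,8,12] → #
    (2,4)@(5, 9): e=[-16,4,36] → ·
    (3,4)@(7, 9): e=[-36,0,60] → ·  [on edge]
    (1,5)@(3, 11): e=[8,4,12] → #
    (2,5)@(5, 11): e=[-12,0,36] → ·  [on edge]
    (1,6)@(3, 13): e=[12,0,12] → ·  [on edge]
    (0,7)@(1, 15): e=[36,0,-12] → ·  [on edge]
    (2,8)@(5, 17): e=[0,-12,36] → ·  [on edge]
  covered (2 px):
    · · · ·
    · · · ·
    · · · ·
    · · · ·
    · # · ·
    · # · ·
    · · · ·
    · · · ·
    · · · ·
    · · · ·
T2:
  2·area = 24  (B↔C swapped to make it positive)
  edge (6, 12)→(6, 20): d=(0,8) right/bottom  bias=-1
  edge (6, 20)→(3, 18): d=(-3,-2) top-left  bias=+0
  edge (3, 18)→(6, 12): d=(3,-6) top-left  bias=+0
    (2,7)@(5, 15): e=[8,13,3] → #
    (3,7)@(7, 15): e=[-8,17,15] → ·
    (2,8)@(5, 17): e=[8,7,9] → #
    (3,8)@(7, 17): e=[-8,11,21] → ·
    (2,9)@(5, 19): e=[8,1,15] → #
    (3,9)@(7, 19): e=[-8,5,27] → ·
  covered (3 px):
    · · · ·
    · · · ·
    · · · ·
    · · · ·
    · · · ·
    · · · ·
    · · · ·
    · · # ·
    · · # ·
    · · # ·

Answer: [0,12,12]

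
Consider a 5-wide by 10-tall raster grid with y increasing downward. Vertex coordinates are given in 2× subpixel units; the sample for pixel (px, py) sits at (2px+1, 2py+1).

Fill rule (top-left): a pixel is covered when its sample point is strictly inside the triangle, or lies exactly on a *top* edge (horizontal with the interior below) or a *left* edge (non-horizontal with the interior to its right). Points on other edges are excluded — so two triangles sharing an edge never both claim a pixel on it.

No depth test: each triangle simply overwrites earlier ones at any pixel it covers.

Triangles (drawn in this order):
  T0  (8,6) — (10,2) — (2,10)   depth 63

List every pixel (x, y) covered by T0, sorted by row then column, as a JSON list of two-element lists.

T0:
  2·area = 16  (B↔C swapped to make it positive)
  edge (8, 6)→(2, 10): d=(-6,4) right/bottom  bias=-1
  edge (2, 10)→(10, 2): d=(8,-8) top-left  bias=+0
  edge (10, 2)→(8, 6): d=(-2,4) right/bottom  bias=-1
    (4,1)@(9, 3): e=[14,0,2] → █  [on edge]
    (3,2)@(7, 5): e=[10,0,6] → █  [on edge]
    (4,2)@(9, 5): e=[2,16,-2] → ·
    (2,3)@(5, 7): e=[6,0,10] → █  [on edge]
    (3,3)@(7, 7): e=[-2,16,2] → ·
    (1,4)@(3, 9): e=[2,0,14] → █  [on edge]
    (2,4)@(5, 9): e=[-6,16,6] → ·
    (0,5)@(1, 11): e=[-2,0,18] → ·  [on edge]
    (1,5)@(3, 11): e=[-10,16,10] → ·
  covered (4 px):
    · · · · ·
    · · · · █
    · · · █ ·
    · · █ · ·
    · █ · · ·
    · · · · ·
    · · · · ·
    · · · · ·
    · · · · ·
    · · · · ·

Answer: [[4,1],[3,2],[2,3],[1,4]]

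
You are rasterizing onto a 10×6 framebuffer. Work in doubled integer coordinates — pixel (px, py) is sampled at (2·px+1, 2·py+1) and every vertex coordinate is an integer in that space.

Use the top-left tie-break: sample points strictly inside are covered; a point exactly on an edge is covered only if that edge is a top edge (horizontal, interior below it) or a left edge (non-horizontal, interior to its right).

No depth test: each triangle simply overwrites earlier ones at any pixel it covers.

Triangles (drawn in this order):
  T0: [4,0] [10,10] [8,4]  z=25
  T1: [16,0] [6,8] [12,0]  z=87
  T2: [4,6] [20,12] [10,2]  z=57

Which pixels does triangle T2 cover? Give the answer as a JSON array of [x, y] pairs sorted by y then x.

T0:
  2·area = 16  (B↔C swapped to make it positive)
  edge (4, 0)→(8, 4): d=(4,4) right/bottom  bias=-1
  edge (8, 4)→(10, 10): d=(2,6) right/bottom  bias=-1
  edge (10, 10)→(4, 0): d=(-6,-10) top-left  bias=+0
    (2,0)@(5, 1): e=[0,12,4] → ·  [on edge]
    (3,0)@(7, 1): e=[-8,0,24] → ·  [on edge]
    (3,1)@(7, 3): e=[0,4,12] → ·  [on edge]
    (3,2)@(7, 5): e=[8,8,0] → #  [on edge]
    (4,2)@(9, 5): e=[0,-4,20] → ·  [on edge]
    (3,3)@(7, 7): e=[16,12,-12] → ·
    (4,3)@(9, 7): e=[8,0,8] → ·  [on edge]
    (5,3)@(11, 7): e=[0,-12,28] → ·  [on edge]
    (6,4)@(13, 9): e=[0,-20,36] → ·  [on edge]
    (7,5)@(15, 11): e=[0,-28,44] → ·  [on edge]
  covered (1 px):
    · · · · · · · · · ·
    · · · · · · · · · ·
    · · · # · · · · · ·
    · · · · · · · · · ·
    · · · · · · · · · ·
    · · · · · · · · · ·
T1:
  2·area = 32
  edge (16, 0)→(6, 8): d=(-10,8) right/bottom  bias=-1
  edge (6, 8)→(12, 0): d=(6,-8) top-left  bias=+0
  edge (12, 0)→(16, 0): d=(4,0) top-left  bias=+0
    (6,0)@(13, 1): e=[14,14,4] → #
    (7,0)@(15, 1): e=[-2,30,4] → ·
    (5,1)@(11, 3): e=[10,10,12] → #
    (6,1)@(13, 3): e=[-6,26,12] → ·
    (4,2)@(9, 5): e=[6,6,20] → #
    (5,2)@(11, 5): e=[-10,22,20] → ·
    (3,3)@(7, 7): e=[2,2,28] → #
    (4,3)@(9, 7): e=[-14,18,28] → ·
    (3,4)@(7, 9): e=[-18,14,36] → ·
  covered (4 px):
    · · · · · · # · · ·
    · · · · · # · · · ·
    · · · · # · · · · ·
    · · · # · · · · · ·
    · · · · · · · · · ·
    · · · · · · · · · ·
T2:
  2·area = 100  (B↔C swapped to make it positive)
  edge (4, 6)→(10, 2): d=(6,-4) top-left  bias=+0
  edge (10, 2)→(20, 12): d=(10,10) right/bottom  bias=-1
  edge (20, 12)→(4, 6): d=(-16,-6) top-left  bias=+0
    (4,0)@(9, 1): e=[-10,0,110] → ·  [on edge]
    (4,1)@(9, 3): e=[2,20,78] → #
    (5,1)@(11, 3): e=[10,0,90] → ·  [on edge]
    (3,2)@(7, 5): e=[6,60,34] → #
    (5,2)@(11, 5): e=[22,20,58] → #
    (6,2)@(13, 5): e=[30,0,70] → ·  [on edge]
    (3,3)@(7, 7): e=[18,80,2] → #
    (6,3)@(13, 7): e=[42,20,38] → #
    (7,3)@(15, 7): e=[50,0,50] → ·  [on edge]
    (3,4)@(7, 9): e=[30,100,-30] → ·
    (4,4)@(9, 9): e=[38,80,-18] → ·
    (5,4)@(11, 9): e=[46,60,-6] → ·
    (8,4)@(17, 9): e=[70,0,30] → ·  [on edge]
    (9,5)@(19, 11): e=[90,0,10] → ·  [on edge]
  covered (10 px):
    · · · · · · · · · ·
    · · · · # · · · · ·
    · · · # # # · · · ·
    · · · # # # # · · ·
    · · · · · · # # · ·
    · · · · · · · · · ·

Final: [[4,1],[3,2],[4,2],[5,2],[3,3],[4,3],[5,3],[6,3],[6,4],[7,4]]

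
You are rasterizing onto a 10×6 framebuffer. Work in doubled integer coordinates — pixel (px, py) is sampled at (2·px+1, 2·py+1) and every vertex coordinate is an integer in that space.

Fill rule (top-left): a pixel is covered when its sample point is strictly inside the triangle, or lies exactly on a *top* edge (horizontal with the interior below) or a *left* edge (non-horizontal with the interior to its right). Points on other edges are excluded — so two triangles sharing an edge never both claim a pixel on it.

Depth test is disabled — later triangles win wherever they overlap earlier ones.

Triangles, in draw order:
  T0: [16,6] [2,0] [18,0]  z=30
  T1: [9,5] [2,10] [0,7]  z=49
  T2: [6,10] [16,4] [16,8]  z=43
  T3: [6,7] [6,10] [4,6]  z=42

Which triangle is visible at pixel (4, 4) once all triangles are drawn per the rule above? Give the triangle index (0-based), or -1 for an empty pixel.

T0:
  2·area = 96
  edge (16, 6)→(2, 0): d=(-14,-6) top-left  bias=+0
  edge (2, 0)→(18, 0): d=(16,0) top-left  bias=+0
  edge (18, 0)→(16, 6): d=(-2,6) right/bottom  bias=-1
    (2,0)@(5, 1): e=[4,16,76] → █
    (3,0)@(7, 1): e=[16,16,64] → █
    (4,0)@(9, 1): e=[28,16,52] → █
    (5,0)@(11, 1): e=[40,16,40] → █
    (6,0)@(13, 1): e=[52,16,28] → █
    (7,0)@(15, 1): e=[64,16,16] → █
    (8,0)@(17, 1): e=[76,16,4] → █
    (9,0)@(19, 1): e=[88,16,-8] → ·
    (2,1)@(5, 3): e=[-24,48,72] → ·
    (3,1)@(7, 3): e=[-12,48,60] → ·
    (4,1)@(9, 3): e=[0,48,48] → █  [on edge]
    (8,1)@(17, 3): e=[48,48,0] → ·  [on edge]
    (7,4)@(15, 9): e=[-48,144,0] → ·  [on edge]
  covered (12 px):
    · · █ █ █ █ █ █ █ ·
    · · · · █ █ █ █ · ·
    · · · · · · · █ · ·
    · · · · · · · · · ·
    · · · · · · · · · ·
    · · · · · · · · · ·
T1:
  2·area = 31
  edge (9, 5)→(2, 10): d=(-7,5) right/bottom  bias=-1
  edge (2, 10)→(0, 7): d=(-2,-3) top-left  bias=+0
  edge (0, 7)→(9, 5): d=(9,-2) top-left  bias=+0
    (4,2)@(9, 5): e=[0,31,0] → ·  [on edge]
    (0,3)@(1, 7): e=[26,3,2] → █
    (1,3)@(3, 7): e=[16,9,6] → █
    (2,3)@(5, 7): e=[6,15,10] → █
    (3,3)@(7, 7): e=[-4,21,14] → ·
    (0,4)@(1, 9): e=[12,-1,20] → ·
    (1,4)@(3, 9): e=[2,5,24] → █
    (2,4)@(5, 9): e=[-8,11,28] → ·
    (1,5)@(3, 11): e=[-12,1,42] → ·
  covered (4 px):
    · · · · · · · · · ·
    · · · · · · · · · ·
    · · · · · · · · · ·
    █ █ █ · · · · · · ·
    · █ · · · · · · · ·
    · · · · · · · · · ·
T2:
  2·area = 40
  edge (6, 10)→(16, 4): d=(10,-6) top-left  bias=+0
  edge (16, 4)→(16, 8): d=(0,4) right/bottom  bias=-1
  edge (16, 8)→(6, 10): d=(-10,2) right/bottom  bias=-1
    (7,2)@(15, 5): e=[4,4,32] → █
    (8,2)@(17, 5): e=[16,-4,28] → ·
    (5,3)@(11, 7): e=[0,20,20] → █  [on edge]
    (6,3)@(13, 7): e=[12,12,16] → █
    (8,3)@(17, 7): e=[36,-4,8] → ·
    (4,4)@(9, 9): e=[8,28,4] → █
    (5,4)@(11, 9): e=[20,20,0] → ·  [on edge]
    (6,4)@(13, 9): e=[32,12,-4] → ·
    (7,4)@(15, 9): e=[44,4,-8] → ·
    (0,5)@(1, 11): e=[-20,60,0] → ·  [on edge]
    (4,5)@(9, 11): e=[28,28,-16] → ·
  covered (5 px):
    · · · · · · · · · ·
    · · · · · · · · · ·
    · · · · · · · █ · ·
    · · · · · █ █ █ · ·
    · · · · █ · · · · ·
    · · · · · · · · · ·
T3:
  2·area = 6
  edge (6, 7)→(6, 10): d=(0,3) right/bottom  bias=-1
  edge (6, 10)→(4, 6): d=(-2,-4) top-left  bias=+0
  edge (4, 6)→(6, 7): d=(2,1) right/bottom  bias=-1
    (2,3)@(5, 7): e=[3,2,1] → █
    (3,3)@(7, 7): e=[-3,10,-1] → ·
    (2,4)@(5, 9): e=[3,-2,5] → ·
  covered (1 px):
    · · · · · · · · · ·
    · · · · · · · · · ·
    · · · · · · · · · ·
    · · █ · · · · · · ·
    · · · · · · · · · ·
    · · · · · · · · · ·

Z-buffer (winner per pixel, '.' = empty):
  . . 0 0 0 0 0 0 0 .
  . . . . 0 0 0 0 . .
  . . . . . . . 2 . .
  1 1 3 . . 2 2 2 . .
  . 1 . . 2 . . . . .
  . . . . . . . . . .

Final: 2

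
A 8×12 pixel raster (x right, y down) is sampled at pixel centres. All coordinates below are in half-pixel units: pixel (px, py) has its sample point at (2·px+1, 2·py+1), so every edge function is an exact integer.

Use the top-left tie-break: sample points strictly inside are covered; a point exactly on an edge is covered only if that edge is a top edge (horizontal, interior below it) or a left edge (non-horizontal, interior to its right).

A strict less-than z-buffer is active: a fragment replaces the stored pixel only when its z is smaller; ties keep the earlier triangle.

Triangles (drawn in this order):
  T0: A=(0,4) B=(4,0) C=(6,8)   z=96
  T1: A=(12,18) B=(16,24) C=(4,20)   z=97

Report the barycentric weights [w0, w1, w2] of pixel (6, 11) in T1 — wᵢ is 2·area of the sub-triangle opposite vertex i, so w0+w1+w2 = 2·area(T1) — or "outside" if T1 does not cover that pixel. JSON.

T0:
  2·area = 40
  edge (0, 4)→(4, 0): d=(4,-4) top-left  bias=+0
  edge (4, 0)→(6, 8): d=(2,8) right/bottom  bias=-1
  edge (6, 8)→(0, 4): d=(-6,-4) top-left  bias=+0
    (1,0)@(3, 1): e=[0,10,30] → █  [on edge]
    (2,0)@(5, 1): e=[8,-6,38] → ·
    (0,1)@(1, 3): e=[0,30,10] → █  [on edge]
    (2,1)@(5, 3): e=[16,-2,26] → ·
    (0,2)@(1, 5): e=[8,34,-2] → ·
    (1,2)@(3, 5): e=[16,18,6] → █
    (2,2)@(5, 5): e=[24,2,14] → █
    (3,2)@(7, 5): e=[32,-14,22] → ·
    (1,3)@(3, 7): e=[24,22,-6] → ·
    (2,3)@(5, 7): e=[32,6,2] → █
    (3,3)@(7, 7): e=[40,-10,10] → ·
    (2,4)@(5, 9): e=[40,10,-10] → ·
  covered (6 px):
    · █ · · · · · ·
    █ █ · · · · · ·
    · █ █ · · · · ·
    · · █ · · · · ·
    · · · · · · · ·
    · · · · · · · ·
    · · · · · · · ·
    · · · · · · · ·
    · · · · · · · ·
    · · · · · · · ·
    · · · · · · · ·
    · · · · · · · ·
T1:
  2·area = 56
  edge (12, 18)→(16, 24): d=(4,6) right/bottom  bias=-1
  edge (16, 24)→(4, 20): d=(-12,-4) top-left  bias=+0
  edge (4, 20)→(12, 18): d=(8,-2) top-left  bias=+0
    (0,9)@(1, 19): e=[70,0,-14] → ·  [on edge]
    (4,9)@(9, 19): e=[22,32,2] → █
    (5,9)@(11, 19): e=[10,40,6] → █
    (6,9)@(13, 19): e=[-2,48,10] → ·
    (3,10)@(7, 21): e=[42,0,14] → █  [on edge]
    (6,10)@(13, 21): e=[6,24,26] → █
    (7,10)@(15, 21): e=[-6,32,30] → ·
    (3,11)@(7, 23): e=[50,-24,30] → ·
    (4,11)@(9, 23): e=[38,-16,34] → ·
    (5,11)@(11, 23): e=[26,-8,38] → ·
    (6,11)@(13, 23): e=[14,0,42] → █  [on edge]
    (7,11)@(15, 23): e=[2,8,46] → █
  covered (8 px):
    · · · · · · · ·
    · · · · · · · ·
    · · · · · · · ·
    · · · · · · · ·
    · · · · · · · ·
    · · · · · · · ·
    · · · · · · · ·
    · · · · · · · ·
    · · · · · · · ·
    · · · · █ █ · ·
    · · · █ █ █ █ ·
    · · · · · · █ █

Answer: [0,42,14]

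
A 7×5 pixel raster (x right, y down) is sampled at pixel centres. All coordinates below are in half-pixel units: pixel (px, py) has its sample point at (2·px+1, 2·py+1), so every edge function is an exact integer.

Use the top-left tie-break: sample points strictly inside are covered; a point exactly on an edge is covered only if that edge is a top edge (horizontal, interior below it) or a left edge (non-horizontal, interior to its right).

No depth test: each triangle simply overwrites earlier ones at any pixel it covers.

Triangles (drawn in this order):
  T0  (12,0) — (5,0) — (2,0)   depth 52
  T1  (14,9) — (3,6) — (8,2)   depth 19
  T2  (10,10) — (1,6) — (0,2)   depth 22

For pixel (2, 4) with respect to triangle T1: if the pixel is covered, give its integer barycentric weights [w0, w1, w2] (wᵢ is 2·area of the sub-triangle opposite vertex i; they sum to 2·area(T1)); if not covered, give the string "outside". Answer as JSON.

T0:
  degenerate (2·area = 0) — covers nothing
T1:
  2·area = 59
  edge (14, 9)→(3, 6): d=(-11,-3) top-left  bias=+0
  edge (3, 6)→(8, 2): d=(5,-4) top-left  bias=+0
  edge (8, 2)→(14, 9): d=(6,7) right/bottom  bias=-1
    (3,1)@(7, 3): e=[45,1,13] → █
    (4,1)@(9, 3): e=[51,9,-1] → ·
    (2,2)@(5, 5): e=[17,3,39] → █
    (4,2)@(9, 5): e=[29,19,11] → █
    (5,2)@(11, 5): e=[35,27,-3] → ·
    (2,3)@(5, 7): e=[-5,13,51] → ·
    (3,3)@(7, 7): e=[1,21,37] → █
    (5,3)@(11, 7): e=[13,37,9] → █
    (6,3)@(13, 7): e=[19,45,-5] → ·
    (3,4)@(7, 9): e=[-21,31,49] → ·
    (4,4)@(9, 9): e=[-15,39,35] → ·
    (5,4)@(11, 9): e=[-9,47,21] → ·
  covered (7 px):
    · · · · · · ·
    · · · █ · · ·
    · · █ █ █ · ·
    · · · █ █ █ ·
    · · · · · · ·
T2:
  2·area = 32
  edge (10, 10)→(1, 6): d=(-9,-4) top-left  bias=+0
  edge (1, 6)→(0, 2): d=(-1,-4) top-left  bias=+0
  edge (0, 2)→(10, 10): d=(10,8) right/bottom  bias=-1
    (0,1)@(1, 3): e=[27,3,2] → █
    (1,1)@(3, 3): e=[35,11,-14] → ·
    (0,2)@(1, 5): e=[9,1,22] → █
    (1,2)@(3, 5): e=[17,9,6] → █
    (2,2)@(5, 5): e=[25,17,-10] → ·
    (0,3)@(1, 7): e=[-9,-1,42] → ·
    (1,3)@(3, 7): e=[-1,7,26] → ·
    (2,3)@(5, 7): e=[7,15,10] → █
    (3,3)@(7, 7): e=[15,23,-6] → ·
    (2,4)@(5, 9): e=[-11,13,30] → ·
  covered (4 px):
    · · · · · · ·
    █ · · · · · ·
    █ █ · · · · ·
    · · █ · · · ·
    · · · · · · ·

Answer: "outside"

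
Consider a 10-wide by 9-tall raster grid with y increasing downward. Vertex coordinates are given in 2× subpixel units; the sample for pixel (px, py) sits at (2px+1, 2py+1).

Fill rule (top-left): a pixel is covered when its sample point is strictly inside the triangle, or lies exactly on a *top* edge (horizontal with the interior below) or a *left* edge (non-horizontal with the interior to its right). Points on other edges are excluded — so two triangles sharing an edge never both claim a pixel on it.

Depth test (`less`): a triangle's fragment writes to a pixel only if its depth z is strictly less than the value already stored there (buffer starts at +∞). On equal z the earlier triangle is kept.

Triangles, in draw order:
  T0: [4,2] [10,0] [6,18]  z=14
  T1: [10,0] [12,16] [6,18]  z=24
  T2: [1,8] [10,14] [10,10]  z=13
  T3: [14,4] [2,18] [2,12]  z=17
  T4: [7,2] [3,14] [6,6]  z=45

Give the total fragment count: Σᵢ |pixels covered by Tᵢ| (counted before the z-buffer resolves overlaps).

T0:
  2·area = 100
  edge (4, 2)→(10, 0): d=(6,-2) top-left  bias=+0
  edge (10, 0)→(6, 18): d=(-4,18) right/bottom  bias=-1
  edge (6, 18)→(4, 2): d=(-2,-16) top-left  bias=+0
    (3,0)@(7, 1): e=[0,50,50] → █  [on edge]
    (4,0)@(9, 1): e=[4,14,82] → █
    (5,0)@(11, 1): e=[8,-22,114] → ·
    (0,1)@(1, 3): e=[0,150,-50] → ·  [on edge]
    (2,1)@(5, 3): e=[8,78,14] → █
    (5,1)@(11, 3): e=[20,-30,110] → ·
    (2,2)@(5, 5): e=[20,70,10] → █
    (4,2)@(9, 5): e=[28,-2,74] → ·
    (2,3)@(5, 7): e=[32,62,6] → █
    (4,3)@(9, 7): e=[40,-10,70] → ·
    (2,4)@(5, 9): e=[44,54,2] → █
    (4,4)@(9, 9): e=[52,-18,66] → ·
  covered (13 px):
    · · · █ █ · · · · ·
    · · █ █ █ · · · · ·
    · · █ █ · · · · · ·
    · · █ █ · · · · · ·
    · · █ █ · · · · · ·
    · · · █ · · · · · ·
    · · · █ · · · · · ·
    · · · · · · · · · ·
    · · · · · · · · · ·
T1:
  2·area = 100
  edge (10, 0)→(12, 16): d=(2,16) right/bottom  bias=-1
  edge (12, 16)→(6, 18): d=(-6,2) right/bottom  bias=-1
  edge (6, 18)→(10, 0): d=(4,-18) top-left  bias=+0
    (4,2)@(9, 5): e=[26,72,2] → █
    (5,2)@(11, 5): e=[-6,68,38] → ·
    (4,3)@(9, 7): e=[30,60,10] → █
    (5,3)@(11, 7): e=[-2,56,46] → ·
    (4,4)@(9, 9): e=[34,48,18] → █
    (5,4)@(11, 9): e=[2,44,54] → █
    (6,4)@(13, 9): e=[-30,40,90] → ·
    (4,5)@(9, 11): e=[38,36,26] → █
    (6,5)@(13, 11): e=[-26,28,98] → ·
    (4,6)@(9, 13): e=[42,24,34] → █
    (6,6)@(13, 13): e=[-22,16,106] → ·
    (3,7)@(7, 15): e=[78,16,6] → █
    (7,7)@(15, 15): e=[-50,0,150] → ·  [on edge]
    (4,8)@(9, 17): e=[50,0,50] → ·  [on edge]
  covered (12 px):
    · · · · · · · · · ·
    · · · · · · · · · ·
    · · · · █ · · · · ·
    · · · · █ · · · · ·
    · · · · █ █ · · · ·
    · · · · █ █ · · · ·
    · · · · █ █ · · · ·
    · · · █ █ █ · · · ·
    · · · █ · · · · · ·
T2:
  2·area = 36  (B↔C swapped to make it positive)
  edge (1, 8)→(10, 10): d=(9,2) right/bottom  bias=-1
  edge (10, 10)→(10, 14): d=(0,4) right/bottom  bias=-1
  edge (10, 14)→(1, 8): d=(-9,-6) top-left  bias=+0
    (1,4)@(3, 9): e=[5,28,3] → █
    (2,4)@(5, 9): e=[1,20,15] → █
    (3,4)@(7, 9): e=[-3,12,27] → ·
    (1,5)@(3, 11): e=[23,28,-15] → ·
    (2,5)@(5, 11): e=[19,20,-3] → ·
    (3,5)@(7, 11): e=[15,12,9] → █
    (4,5)@(9, 11): e=[11,4,21] → █
    (5,5)@(11, 11): e=[7,-4,33] → ·
    (3,6)@(7, 13): e=[33,12,-9] → ·
    (4,6)@(9, 13): e=[29,4,3] → █
    (5,6)@(11, 13): e=[25,-4,15] → ·
    (4,7)@(9, 15): e=[47,4,-15] → ·
  covered (5 px):
    · · · · · · · · · ·
    · · · · · · · · · ·
    · · · · · · · · · ·
    · · · · · · · · · ·
    · █ █ · · · · · · ·
    · · · █ █ · · · · ·
    · · · · █ · · · · ·
    · · · · · · · · · ·
    · · · · · · · · · ·
T3:
  2·area = 72
  edge (14, 4)→(2, 18): d=(-12,14) right/bottom  bias=-1
  edge (2, 18)→(2, 12): d=(0,-6) top-left  bias=+0
  edge (2, 12)→(14, 4): d=(12,-8) top-left  bias=+0
    (6,2)@(13, 5): e=[2,66,4] → █
    (7,2)@(15, 5): e=[-26,78,20] → ·
    (5,3)@(11, 7): e=[6,54,12] → █
    (6,3)@(13, 7): e=[-22,66,28] → ·
    (3,4)@(7, 9): e=[38,30,4] → █
    (4,4)@(9, 9): e=[10,42,20] → █
    (5,4)@(11, 9): e=[-18,54,36] → ·
    (2,5)@(5, 11): e=[42,18,12] → █
    (4,5)@(9, 11): e=[-14,42,44] → ·
    (1,6)@(3, 13): e=[46,6,20] → █
    (3,6)@(7, 13): e=[-10,30,52] → ·
    (1,7)@(3, 15): e=[22,6,44] → █
  covered (9 px):
    · · · · · · · · · ·
    · · · · · · · · · ·
    · · · · · · █ · · ·
    · · · · · █ · · · ·
    · · · █ █ · · · · ·
    · · █ █ · · · · · ·
    · █ █ · · · · · · ·
    · █ · · · · · · · ·
    · · · · · · · · · ·
T4:
  2·area = 4  (B↔C swapped to make it positive)
  edge (7, 2)→(6, 6): d=(-1,4) right/bottom  bias=-1
  edge (6, 6)→(3, 14): d=(-3,8) right/bottom  bias=-1
  edge (3, 14)→(7, 2): d=(4,-12) top-left  bias=+0
  covered (0 px):
    · · · · · · · · · ·
    · · · · · · · · · ·
    · · · · · · · · · ·
    · · · · · · · · · ·
    · · · · · · · · · ·
    · · · · · · · · · ·
    · · · · · · · · · ·
    · · · · · · · · · ·
    · · · · · · · · · ·

Answer: 39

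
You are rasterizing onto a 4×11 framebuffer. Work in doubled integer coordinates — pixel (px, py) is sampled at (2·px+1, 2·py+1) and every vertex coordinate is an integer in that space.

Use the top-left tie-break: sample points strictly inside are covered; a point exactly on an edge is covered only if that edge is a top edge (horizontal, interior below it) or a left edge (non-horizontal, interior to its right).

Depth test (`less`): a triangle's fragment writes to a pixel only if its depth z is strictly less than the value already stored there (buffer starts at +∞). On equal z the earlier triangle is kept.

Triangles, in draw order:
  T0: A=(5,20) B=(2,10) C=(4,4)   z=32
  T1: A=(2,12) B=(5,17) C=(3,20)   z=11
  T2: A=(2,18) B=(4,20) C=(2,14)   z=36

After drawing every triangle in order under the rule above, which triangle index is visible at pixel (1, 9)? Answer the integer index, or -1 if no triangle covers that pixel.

T0:
  2·area = 38
  edge (5, 20)→(2, 10): d=(-3,-10) top-left  bias=+0
  edge (2, 10)→(4, 4): d=(2,-6) top-left  bias=+0
  edge (4, 4)→(5, 20): d=(1,16) right/bottom  bias=-1
    (2,0)@(5, 1): e=[57,0,-19] → ·  [on edge]
    (1,3)@(3, 7): e=[19,0,19] → █  [on edge]
    (2,3)@(5, 7): e=[39,12,-13] → ·
    (1,4)@(3, 9): e=[13,4,21] → █
    (2,4)@(5, 9): e=[33,16,-11] → ·
    (1,5)@(3, 11): e=[7,8,23] → █
    (2,5)@(5, 11): e=[27,20,-9] → ·
    (0,6)@(1, 13): e=[-19,0,57] → ·  [on edge]
    (1,6)@(3, 13): e=[1,12,25] → █
    (2,6)@(5, 13): e=[21,24,-7] → ·
    (1,7)@(3, 15): e=[-5,16,27] → ·
  covered (4 px):
    · · · ·
    · · · ·
    · · · ·
    · █ · ·
    · █ · ·
    · █ · ·
    · █ · ·
    · · · ·
    · · · ·
    · · · ·
    · · · ·
T1:
  2·area = 19
  edge (2, 12)→(5, 17): d=(3,5) right/bottom  bias=-1
  edge (5, 17)→(3, 20): d=(-2,3) right/bottom  bias=-1
  edge (3, 20)→(2, 12): d=(-1,-8) top-left  bias=+0
    (1,7)@(3, 15): e=[4,10,5] → █
    (2,7)@(5, 15): e=[-6,4,21] → ·
    (1,8)@(3, 17): e=[10,6,3] → █
    (2,8)@(5, 17): e=[0,0,19] → ·  [on edge]
    (1,9)@(3, 19): e=[16,2,1] → █
    (2,9)@(5, 19): e=[6,-4,17] → ·
    (1,10)@(3, 21): e=[22,-2,-1] → ·
  covered (3 px):
    · · · ·
    · · · ·
    · · · ·
    · · · ·
    · · · ·
    · · · ·
    · · · ·
    · █ · ·
    · █ · ·
    · █ · ·
    · · · ·
T2:
  2·area = 8  (B↔C swapped to make it positive)
  edge (2, 18)→(2, 14): d=(0,-4) top-left  bias=+0
  edge (2, 14)→(4, 20): d=(2,6) right/bottom  bias=-1
  edge (4, 20)→(2, 18): d=(-2,-2) top-left  bias=+0
    (0,5)@(1, 11): e=[-4,0,12] → ·  [on edge]
    (0,8)@(1, 17): e=[-4,12,0] → ·  [on edge]
    (1,8)@(3, 17): e=[4,0,4] → ·  [on edge]
    (1,9)@(3, 19): e=[4,4,0] → █  [on edge]
    (2,9)@(5, 19): e=[12,-8,4] → ·
    (1,10)@(3, 21): e=[4,8,-4] → ·
    (2,10)@(5, 21): e=[12,-4,0] → ·  [on edge]
  covered (1 px):
    · · · ·
    · · · ·
    · · · ·
    · · · ·
    · · · ·
    · · · ·
    · · · ·
    · · · ·
    · · · ·
    · █ · ·
    · · · ·

Z-buffer (winner per pixel, '.' = empty):
  . . . .
  . . . .
  . . . .
  . 0 . .
  . 0 . .
  . 0 . .
  . 0 . .
  . 1 . .
  . 1 . .
  . 1 . .
  . . . .

Answer: 1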